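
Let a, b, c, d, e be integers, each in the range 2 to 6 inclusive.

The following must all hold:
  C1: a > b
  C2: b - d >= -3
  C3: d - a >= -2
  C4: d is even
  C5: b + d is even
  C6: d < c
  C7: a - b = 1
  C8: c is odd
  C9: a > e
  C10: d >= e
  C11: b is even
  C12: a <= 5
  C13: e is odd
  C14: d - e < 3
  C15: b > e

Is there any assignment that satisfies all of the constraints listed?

Satisfiable

Setting (a, b, c, d, e) = (5, 4, 5, 4, 3) satisfies everything: constraint 2: b - d = 0; constraint 3: d - a = -1; constraint 7: a - b = 1, and the others follow.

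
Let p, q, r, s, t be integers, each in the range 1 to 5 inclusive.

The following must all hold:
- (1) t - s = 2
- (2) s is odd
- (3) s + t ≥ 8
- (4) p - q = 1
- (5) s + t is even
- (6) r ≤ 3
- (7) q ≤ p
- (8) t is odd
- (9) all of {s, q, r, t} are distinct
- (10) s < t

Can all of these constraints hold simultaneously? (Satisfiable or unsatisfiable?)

One satisfying assignment is p = 2, q = 1, r = 2, s = 3, t = 5.
For the less obvious constraints — constraint 1: t - s = 2; constraint 3: s + t = 8; constraint 4: p - q = 1 — and the others hold by inspection.

Satisfiable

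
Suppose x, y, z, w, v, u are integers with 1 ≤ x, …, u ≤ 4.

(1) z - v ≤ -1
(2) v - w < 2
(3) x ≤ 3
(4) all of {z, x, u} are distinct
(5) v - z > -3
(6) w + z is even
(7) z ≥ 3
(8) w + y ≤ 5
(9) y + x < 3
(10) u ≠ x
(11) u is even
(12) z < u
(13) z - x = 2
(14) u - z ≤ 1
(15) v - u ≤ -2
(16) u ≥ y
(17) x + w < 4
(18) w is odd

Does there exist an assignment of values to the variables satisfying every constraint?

Unsatisfiable

Constraints 1, 14, and 15 give u − v ≥ 2, v − z ≥ 1, z − u ≥ -1.
Adding all 3 inequalities: the left sides telescope to 0, and the right sides sum to 2 + 1 + (-1) = 2. So 0 ≥ 2, which is false.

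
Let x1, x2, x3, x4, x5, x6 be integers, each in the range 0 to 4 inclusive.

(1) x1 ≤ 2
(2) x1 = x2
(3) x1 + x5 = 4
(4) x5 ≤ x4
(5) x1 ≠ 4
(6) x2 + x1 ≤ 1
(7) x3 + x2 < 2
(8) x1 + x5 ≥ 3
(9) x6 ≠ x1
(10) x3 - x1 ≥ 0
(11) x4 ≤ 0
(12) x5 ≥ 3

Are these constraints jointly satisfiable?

Unsatisfiable

From constraint 1: x1 ≤ 2. From constraints 4 and 11: x5 ≤ x4 ≤ 0. Hence x1 + x5 ≤ 2. But constraint 3 requires x1 + x5 = 4, and 4 > 2. Contradiction.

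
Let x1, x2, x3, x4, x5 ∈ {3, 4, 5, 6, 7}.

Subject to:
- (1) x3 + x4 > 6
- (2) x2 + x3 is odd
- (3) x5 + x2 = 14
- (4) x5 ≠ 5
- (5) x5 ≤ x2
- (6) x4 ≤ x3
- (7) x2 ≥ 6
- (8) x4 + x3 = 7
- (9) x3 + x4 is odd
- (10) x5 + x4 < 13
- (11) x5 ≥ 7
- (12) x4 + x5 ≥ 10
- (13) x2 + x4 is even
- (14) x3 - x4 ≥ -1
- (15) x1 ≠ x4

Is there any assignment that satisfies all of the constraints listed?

Satisfiable

One satisfying assignment is x1 = 4, x2 = 7, x3 = 4, x4 = 3, x5 = 7.
For the less obvious constraints — constraint 1: x3 + x4 = 7; constraint 3: x5 + x2 = 14; constraint 8: x4 + x3 = 7 — and the others hold by inspection.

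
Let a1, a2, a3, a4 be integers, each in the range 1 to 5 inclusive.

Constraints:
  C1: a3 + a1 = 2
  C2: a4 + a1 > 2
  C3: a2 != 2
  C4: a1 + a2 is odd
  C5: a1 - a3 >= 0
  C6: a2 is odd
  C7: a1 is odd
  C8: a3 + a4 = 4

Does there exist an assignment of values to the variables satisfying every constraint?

Unsatisfiable

Constraint 7 makes a1 odd and constraint 6 makes a2 odd, so a1 + a2 must be even. Constraint 4 says a1 + a2 is odd — contradiction.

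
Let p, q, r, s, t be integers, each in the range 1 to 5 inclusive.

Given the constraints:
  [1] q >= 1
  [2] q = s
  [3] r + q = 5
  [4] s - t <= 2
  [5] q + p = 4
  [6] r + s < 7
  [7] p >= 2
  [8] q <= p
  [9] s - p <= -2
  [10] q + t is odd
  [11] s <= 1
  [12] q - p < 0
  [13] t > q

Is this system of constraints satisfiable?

Take p = 3, q = 1, r = 4, s = 1, t = 2. Then constraint 3: r + q = 5; constraint 4: s - t = -1; constraint 5: q + p = 4, and every other listed constraint is also met.

Satisfiable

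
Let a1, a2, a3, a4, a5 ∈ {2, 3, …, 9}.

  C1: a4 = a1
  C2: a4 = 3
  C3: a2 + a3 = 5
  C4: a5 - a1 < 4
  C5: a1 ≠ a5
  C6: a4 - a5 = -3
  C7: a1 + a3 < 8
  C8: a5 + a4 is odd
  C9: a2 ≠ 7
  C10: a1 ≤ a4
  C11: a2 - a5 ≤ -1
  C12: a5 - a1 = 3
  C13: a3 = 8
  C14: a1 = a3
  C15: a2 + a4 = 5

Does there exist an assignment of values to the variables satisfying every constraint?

Unsatisfiable

Constraint 2 fixes a4 = 3 and constraint 13 fixes a3 = 8. Constraints 1 and 14 give a4 = a1 = a3, so a4 = a3. But 3 ≠ 8 — contradiction.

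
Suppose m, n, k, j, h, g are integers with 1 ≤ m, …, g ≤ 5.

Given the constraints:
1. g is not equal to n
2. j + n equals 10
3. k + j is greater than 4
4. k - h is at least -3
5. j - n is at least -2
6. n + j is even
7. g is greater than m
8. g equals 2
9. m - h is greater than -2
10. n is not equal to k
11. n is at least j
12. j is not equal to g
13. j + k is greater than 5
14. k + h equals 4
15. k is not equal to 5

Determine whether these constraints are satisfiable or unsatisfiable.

Satisfiable

Take m = 1, n = 5, k = 2, j = 5, h = 2, g = 2. Then constraint 2: j + n = 10; constraint 3: k + j = 7, and every other listed constraint is also met.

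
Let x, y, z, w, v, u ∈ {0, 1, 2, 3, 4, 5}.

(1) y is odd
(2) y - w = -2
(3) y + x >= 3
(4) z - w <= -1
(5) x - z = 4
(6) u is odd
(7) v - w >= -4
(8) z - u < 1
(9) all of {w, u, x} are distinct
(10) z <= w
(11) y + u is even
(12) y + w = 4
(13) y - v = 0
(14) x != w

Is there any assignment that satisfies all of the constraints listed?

Satisfiable

One satisfying assignment is x = 4, y = 1, z = 0, w = 3, v = 1, u = 1.
For the less obvious constraints — constraint 2: y - w = -2; constraint 3: y + x = 5 — and the others hold by inspection.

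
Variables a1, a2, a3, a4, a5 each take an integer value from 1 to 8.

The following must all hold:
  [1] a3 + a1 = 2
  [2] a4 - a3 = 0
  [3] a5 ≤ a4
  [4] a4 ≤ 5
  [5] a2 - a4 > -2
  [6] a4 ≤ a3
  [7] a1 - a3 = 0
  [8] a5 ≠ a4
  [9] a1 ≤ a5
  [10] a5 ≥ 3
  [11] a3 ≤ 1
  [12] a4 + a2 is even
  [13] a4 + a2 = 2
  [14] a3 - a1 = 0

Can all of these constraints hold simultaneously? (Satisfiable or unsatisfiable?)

Unsatisfiable

From constraints 3 and 10: a4 ≥ a5 and a5 ≥ 3, so a4 ≥ 3. From constraints 6 and 11: a4 ≤ a3 and a3 ≤ 1, so a4 ≤ 1. But 1 < 3, so no value of a4 works.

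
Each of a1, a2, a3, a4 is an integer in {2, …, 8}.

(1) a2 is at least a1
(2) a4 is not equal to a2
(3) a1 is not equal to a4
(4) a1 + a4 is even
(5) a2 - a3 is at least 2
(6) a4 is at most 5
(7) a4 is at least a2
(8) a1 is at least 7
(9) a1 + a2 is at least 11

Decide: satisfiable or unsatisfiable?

Unsatisfiable

From constraints 1 and 8: a2 ≥ a1 and a1 ≥ 7, so a2 ≥ 7. From constraints 6 and 7: a2 ≤ a4 and a4 ≤ 5, so a2 ≤ 5. But 5 < 7, so no value of a2 works.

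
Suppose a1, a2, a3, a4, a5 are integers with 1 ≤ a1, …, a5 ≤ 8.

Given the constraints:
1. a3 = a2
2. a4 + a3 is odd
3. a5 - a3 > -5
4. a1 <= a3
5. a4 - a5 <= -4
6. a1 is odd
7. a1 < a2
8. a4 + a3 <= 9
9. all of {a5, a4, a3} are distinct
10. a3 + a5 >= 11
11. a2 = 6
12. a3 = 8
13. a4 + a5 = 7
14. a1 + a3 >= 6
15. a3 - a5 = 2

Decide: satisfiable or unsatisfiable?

Constraint 12 fixes a3 = 8 and constraint 11 fixes a2 = 6, but constraint 1 requires a3 = a2. Since 8 ≠ 6, contradiction.

Unsatisfiable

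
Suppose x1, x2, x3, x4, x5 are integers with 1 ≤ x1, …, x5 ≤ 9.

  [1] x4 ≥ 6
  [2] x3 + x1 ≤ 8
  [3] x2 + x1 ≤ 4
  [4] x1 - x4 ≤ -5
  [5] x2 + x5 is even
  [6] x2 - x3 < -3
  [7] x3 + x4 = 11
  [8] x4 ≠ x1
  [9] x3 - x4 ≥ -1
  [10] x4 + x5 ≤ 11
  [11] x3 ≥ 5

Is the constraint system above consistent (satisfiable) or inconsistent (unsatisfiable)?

Satisfiable

The assignment x1 = 1, x2 = 1, x3 = 5, x4 = 6, x5 = 5 works:
  constraint 2 holds since x3 + x1 = 6.
  constraint 3 holds since x2 + x1 = 2.
  constraint 4 holds since x1 - x4 = -5.
The rest check out directly.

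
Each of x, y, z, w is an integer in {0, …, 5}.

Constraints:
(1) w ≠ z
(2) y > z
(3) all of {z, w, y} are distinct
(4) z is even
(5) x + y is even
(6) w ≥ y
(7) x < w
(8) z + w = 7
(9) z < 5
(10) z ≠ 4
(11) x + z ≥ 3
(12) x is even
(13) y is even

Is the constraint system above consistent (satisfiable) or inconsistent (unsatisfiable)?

Satisfiable

One satisfying assignment is x = 2, y = 4, z = 2, w = 5.
For the less obvious constraints — constraint 8: z + w = 7; constraint 11: x + z = 4 — and the others hold by inspection.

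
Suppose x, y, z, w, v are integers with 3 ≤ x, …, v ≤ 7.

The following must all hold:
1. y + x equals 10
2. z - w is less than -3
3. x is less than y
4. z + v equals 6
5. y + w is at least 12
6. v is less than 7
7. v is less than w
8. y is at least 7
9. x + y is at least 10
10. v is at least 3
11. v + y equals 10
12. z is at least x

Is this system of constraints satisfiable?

One satisfying assignment is x = 3, y = 7, z = 3, w = 7, v = 3.
For the less obvious constraints — constraint 1: y + x = 10; constraint 2: z - w = -4; constraint 4: z + v = 6 — and the others hold by inspection.

Satisfiable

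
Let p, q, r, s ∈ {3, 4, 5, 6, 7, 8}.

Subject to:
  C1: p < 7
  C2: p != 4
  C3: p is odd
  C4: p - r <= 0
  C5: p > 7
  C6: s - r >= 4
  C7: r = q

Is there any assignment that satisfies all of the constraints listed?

Unsatisfiable

From constraint 5: p ≥ 8. From constraint 1: p ≤ 6. But 6 < 8, so no value of p works.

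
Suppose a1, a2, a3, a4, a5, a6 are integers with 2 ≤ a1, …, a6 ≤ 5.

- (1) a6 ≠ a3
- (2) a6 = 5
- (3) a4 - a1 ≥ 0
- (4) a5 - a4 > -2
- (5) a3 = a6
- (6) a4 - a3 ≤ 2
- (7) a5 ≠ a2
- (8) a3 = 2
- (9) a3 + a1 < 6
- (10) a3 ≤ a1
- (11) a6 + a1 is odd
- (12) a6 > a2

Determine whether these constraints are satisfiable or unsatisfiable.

Unsatisfiable

Constraint 8 fixes a3 = 2 and constraint 2 fixes a6 = 5, but constraint 5 requires a3 = a6. Since 2 ≠ 5, contradiction.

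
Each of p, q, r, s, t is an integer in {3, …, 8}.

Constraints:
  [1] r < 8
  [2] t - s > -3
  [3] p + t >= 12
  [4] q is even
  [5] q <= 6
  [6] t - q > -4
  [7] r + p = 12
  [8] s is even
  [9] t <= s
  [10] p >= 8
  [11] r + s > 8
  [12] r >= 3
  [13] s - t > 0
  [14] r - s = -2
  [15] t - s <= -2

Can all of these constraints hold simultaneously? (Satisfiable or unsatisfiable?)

The assignment p = 8, q = 6, r = 4, s = 6, t = 4 works:
  constraint 2 holds since t - s = -2.
  constraint 3 holds since p + t = 12.
The rest check out directly.

Satisfiable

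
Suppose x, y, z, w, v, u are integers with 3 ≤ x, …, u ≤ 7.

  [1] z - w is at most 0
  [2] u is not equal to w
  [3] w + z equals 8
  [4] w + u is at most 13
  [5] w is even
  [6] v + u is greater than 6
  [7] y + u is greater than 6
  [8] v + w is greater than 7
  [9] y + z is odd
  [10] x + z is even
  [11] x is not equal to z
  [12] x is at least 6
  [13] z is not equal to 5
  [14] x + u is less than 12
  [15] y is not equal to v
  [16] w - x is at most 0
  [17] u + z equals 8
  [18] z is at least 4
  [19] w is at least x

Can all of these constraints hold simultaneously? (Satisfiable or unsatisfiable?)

Unsatisfiable

From constraints 12 and 19: w ≥ x ≥ 6. From constraint 18: z ≥ 4. Hence w + z ≥ 10. But constraint 3 requires w + z = 8, and 8 < 10. Contradiction.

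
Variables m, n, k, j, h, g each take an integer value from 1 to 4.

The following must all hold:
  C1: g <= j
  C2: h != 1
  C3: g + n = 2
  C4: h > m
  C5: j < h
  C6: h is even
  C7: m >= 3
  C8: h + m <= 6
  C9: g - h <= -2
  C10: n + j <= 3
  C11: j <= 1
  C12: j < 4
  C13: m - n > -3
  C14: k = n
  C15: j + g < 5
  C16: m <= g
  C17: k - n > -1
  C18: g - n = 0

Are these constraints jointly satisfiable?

From constraints 7 and 16: g ≥ m and m ≥ 3, so g ≥ 3. From constraints 1 and 11: g ≤ j and j ≤ 1, so g ≤ 1. But 1 < 3, so no value of g works.

Unsatisfiable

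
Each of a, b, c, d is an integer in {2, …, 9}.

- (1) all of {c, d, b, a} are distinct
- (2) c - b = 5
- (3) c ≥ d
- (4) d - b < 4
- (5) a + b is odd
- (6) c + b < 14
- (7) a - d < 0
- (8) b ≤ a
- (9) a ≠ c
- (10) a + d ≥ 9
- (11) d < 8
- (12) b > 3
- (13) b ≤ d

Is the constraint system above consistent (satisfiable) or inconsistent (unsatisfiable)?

Take a = 5, b = 4, c = 9, d = 6. Then constraint 2: c - b = 5; constraint 4: d - b = 2, and every other listed constraint is also met.

Satisfiable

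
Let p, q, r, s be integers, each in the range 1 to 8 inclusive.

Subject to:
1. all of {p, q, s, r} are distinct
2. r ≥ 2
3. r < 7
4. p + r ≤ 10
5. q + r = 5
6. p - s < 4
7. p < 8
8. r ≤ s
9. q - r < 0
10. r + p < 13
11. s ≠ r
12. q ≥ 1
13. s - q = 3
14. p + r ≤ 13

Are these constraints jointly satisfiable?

Satisfiable

Setting (p, q, r, s) = (7, 2, 3, 5) satisfies everything: constraint 4: p + r = 10; constraint 5: q + r = 5, and the others follow.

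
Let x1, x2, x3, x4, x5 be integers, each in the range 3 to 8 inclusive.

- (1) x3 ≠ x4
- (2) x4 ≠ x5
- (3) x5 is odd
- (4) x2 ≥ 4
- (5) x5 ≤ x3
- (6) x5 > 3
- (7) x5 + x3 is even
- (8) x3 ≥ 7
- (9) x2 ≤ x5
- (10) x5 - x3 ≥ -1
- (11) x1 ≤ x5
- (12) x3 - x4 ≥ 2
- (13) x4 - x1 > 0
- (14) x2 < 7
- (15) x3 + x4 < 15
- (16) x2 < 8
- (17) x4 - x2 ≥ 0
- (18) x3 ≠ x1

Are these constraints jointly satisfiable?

Satisfiable

The assignment x1 = 4, x2 = 4, x3 = 7, x4 = 5, x5 = 7 works:
  constraint 10 holds since x5 - x3 = 0.
  constraint 12 holds since x3 - x4 = 2.
  constraint 13 holds since x4 - x1 = 1.
The rest check out directly.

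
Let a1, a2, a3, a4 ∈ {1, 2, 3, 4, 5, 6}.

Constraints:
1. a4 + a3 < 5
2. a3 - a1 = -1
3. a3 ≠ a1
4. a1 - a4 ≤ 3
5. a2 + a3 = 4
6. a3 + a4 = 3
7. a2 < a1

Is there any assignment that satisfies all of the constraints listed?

Satisfiable

Setting (a1, a2, a3, a4) = (3, 2, 2, 1) satisfies everything: constraint 1: a4 + a3 = 3; constraint 2: a3 - a1 = -1, and the others follow.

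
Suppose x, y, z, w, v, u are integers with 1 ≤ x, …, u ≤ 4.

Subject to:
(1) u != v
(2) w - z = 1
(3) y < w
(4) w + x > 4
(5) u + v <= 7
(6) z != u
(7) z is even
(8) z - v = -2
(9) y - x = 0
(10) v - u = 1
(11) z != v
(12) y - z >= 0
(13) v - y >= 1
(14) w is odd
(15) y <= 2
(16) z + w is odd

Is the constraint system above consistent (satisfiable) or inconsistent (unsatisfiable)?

Satisfiable

One satisfying assignment is x = 2, y = 2, z = 2, w = 3, v = 4, u = 3.
For the less obvious constraints — constraint 2: w - z = 1; constraint 4: w + x = 5; constraint 5: u + v = 7 — and the others hold by inspection.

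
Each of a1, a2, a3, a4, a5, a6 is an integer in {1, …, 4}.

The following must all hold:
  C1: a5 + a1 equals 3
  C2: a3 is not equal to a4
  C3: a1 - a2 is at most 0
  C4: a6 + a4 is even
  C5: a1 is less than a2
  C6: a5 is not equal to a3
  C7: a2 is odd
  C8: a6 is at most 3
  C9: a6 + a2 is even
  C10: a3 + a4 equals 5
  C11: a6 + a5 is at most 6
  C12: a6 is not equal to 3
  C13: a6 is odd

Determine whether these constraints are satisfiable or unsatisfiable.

Satisfiable

Try a1 = 1, a2 = 3, a3 = 4, a4 = 1, a5 = 2, a6 = 1.
Check constraint 1: a5 + a1 = 3; constraint 3: a1 - a2 = -2; constraint 10: a3 + a4 = 5. The remaining constraints are straightforward to verify.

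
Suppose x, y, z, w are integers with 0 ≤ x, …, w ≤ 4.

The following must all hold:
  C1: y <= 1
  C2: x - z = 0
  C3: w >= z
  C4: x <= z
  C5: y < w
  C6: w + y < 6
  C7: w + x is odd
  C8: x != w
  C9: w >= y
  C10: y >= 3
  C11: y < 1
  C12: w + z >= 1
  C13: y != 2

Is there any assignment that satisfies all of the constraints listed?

Unsatisfiable

From constraint 10: y ≥ 3. From constraint 11: y ≤ 0. But 0 < 3, so no value of y works.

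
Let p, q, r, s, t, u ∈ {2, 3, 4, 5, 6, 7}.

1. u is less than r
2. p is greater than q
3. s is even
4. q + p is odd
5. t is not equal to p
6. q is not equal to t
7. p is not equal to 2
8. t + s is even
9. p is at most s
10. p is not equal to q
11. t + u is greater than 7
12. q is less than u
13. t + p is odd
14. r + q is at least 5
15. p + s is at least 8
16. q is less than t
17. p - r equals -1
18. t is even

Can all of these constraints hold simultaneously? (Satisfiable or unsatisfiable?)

Satisfiable

The assignment p = 3, q = 2, r = 4, s = 6, t = 6, u = 3 works:
  constraint 11 holds since t + u = 9.
  constraint 14 holds since r + q = 6.
The rest check out directly.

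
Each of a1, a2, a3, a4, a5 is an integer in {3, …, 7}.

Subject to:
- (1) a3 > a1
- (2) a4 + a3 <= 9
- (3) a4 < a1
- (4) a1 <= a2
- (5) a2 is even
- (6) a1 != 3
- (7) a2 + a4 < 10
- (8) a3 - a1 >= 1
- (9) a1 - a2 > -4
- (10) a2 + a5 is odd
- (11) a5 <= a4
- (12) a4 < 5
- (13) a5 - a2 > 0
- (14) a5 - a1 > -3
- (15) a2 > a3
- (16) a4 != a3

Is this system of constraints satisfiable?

Unsatisfiable

Constraints 1, 3, 11, 13, and 15 give a1 < a3, a3 < a2, a2 < a5, a5 ≤ a4, a4 < a1. Chaining: a1 < a3 < a2 < a5 ≤ a4 < a1, which forces a1 < a1 — impossible.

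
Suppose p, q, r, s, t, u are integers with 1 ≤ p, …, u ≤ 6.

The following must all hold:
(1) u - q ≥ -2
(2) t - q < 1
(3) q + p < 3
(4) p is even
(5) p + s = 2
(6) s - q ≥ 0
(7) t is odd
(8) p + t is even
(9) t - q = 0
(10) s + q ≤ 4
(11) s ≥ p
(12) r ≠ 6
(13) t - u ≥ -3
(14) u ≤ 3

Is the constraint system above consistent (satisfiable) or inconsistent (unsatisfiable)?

Constraint 4 makes p even and constraint 7 makes t odd, so p + t must be odd. Constraint 8 says p + t is even — contradiction.

Unsatisfiable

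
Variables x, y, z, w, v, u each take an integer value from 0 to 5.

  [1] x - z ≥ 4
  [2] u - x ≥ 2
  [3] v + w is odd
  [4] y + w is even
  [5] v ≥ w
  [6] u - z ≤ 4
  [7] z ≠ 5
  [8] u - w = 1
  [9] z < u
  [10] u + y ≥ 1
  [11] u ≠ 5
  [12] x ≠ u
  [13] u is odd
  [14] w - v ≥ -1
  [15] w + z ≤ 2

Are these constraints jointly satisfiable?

Unsatisfiable

Constraints 1, 2, and 6 give x − z ≥ 4, z − u ≥ -4, u − x ≥ 2.
Adding all 3 inequalities: the left sides telescope to 0, and the right sides sum to 4 + (-4) + 2 = 2. So 0 ≥ 2, which is false.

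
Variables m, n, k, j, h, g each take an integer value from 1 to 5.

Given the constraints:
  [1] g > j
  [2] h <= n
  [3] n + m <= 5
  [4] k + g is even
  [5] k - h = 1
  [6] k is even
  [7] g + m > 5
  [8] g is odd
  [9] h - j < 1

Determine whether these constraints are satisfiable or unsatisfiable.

Unsatisfiable

Constraint 6 makes k even and constraint 8 makes g odd, so k + g must be odd. Constraint 4 says k + g is even — contradiction.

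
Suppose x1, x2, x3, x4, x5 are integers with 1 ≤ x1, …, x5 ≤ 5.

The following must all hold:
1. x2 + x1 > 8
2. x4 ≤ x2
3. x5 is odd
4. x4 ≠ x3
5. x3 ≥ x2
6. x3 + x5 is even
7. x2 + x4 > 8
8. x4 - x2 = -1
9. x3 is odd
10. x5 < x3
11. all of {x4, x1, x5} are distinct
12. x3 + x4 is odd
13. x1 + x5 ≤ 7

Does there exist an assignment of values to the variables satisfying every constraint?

Setting (x1, x2, x3, x4, x5) = (5, 5, 5, 4, 1) satisfies everything: constraint 1: x2 + x1 = 10; constraint 7: x2 + x4 = 9; constraint 8: x4 - x2 = -1, and the others follow.

Satisfiable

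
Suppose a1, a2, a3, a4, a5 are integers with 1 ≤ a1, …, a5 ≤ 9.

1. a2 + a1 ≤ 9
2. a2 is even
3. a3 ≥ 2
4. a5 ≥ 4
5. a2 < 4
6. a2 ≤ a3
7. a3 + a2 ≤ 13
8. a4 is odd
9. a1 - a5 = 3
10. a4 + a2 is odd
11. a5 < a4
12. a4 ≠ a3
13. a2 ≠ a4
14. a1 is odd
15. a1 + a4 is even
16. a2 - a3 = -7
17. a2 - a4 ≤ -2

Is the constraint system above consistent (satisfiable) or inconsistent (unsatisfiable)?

Take a1 = 7, a2 = 2, a3 = 9, a4 = 5, a5 = 4. Then constraint 1: a2 + a1 = 9; constraint 7: a3 + a2 = 11; constraint 9: a1 - a5 = 3, and every other listed constraint is also met.

Satisfiable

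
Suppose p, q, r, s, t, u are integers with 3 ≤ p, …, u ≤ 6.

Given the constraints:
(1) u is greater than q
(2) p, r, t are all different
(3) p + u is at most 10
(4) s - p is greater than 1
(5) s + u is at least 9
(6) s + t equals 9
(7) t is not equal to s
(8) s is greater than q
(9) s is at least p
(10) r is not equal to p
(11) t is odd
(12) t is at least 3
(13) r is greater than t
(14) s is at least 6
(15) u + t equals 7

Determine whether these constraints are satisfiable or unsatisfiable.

Setting (p, q, r, s, t, u) = (4, 3, 6, 6, 3, 4) satisfies everything: constraint 3: p + u = 8; constraint 4: s - p = 2; constraint 5: s + u = 10, and the others follow.

Satisfiable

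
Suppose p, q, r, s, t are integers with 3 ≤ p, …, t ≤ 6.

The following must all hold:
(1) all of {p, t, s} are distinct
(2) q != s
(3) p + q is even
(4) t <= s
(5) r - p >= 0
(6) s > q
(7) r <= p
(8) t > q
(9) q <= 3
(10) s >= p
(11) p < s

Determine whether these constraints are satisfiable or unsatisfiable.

Satisfiable

Setting (p, q, r, s, t) = (3, 3, 3, 6, 5) satisfies everything: constraint 1: values 3, 5, 6 are distinct; constraint 3: p + q = 6 is even; constraint 5: r - p = 0, and the others follow.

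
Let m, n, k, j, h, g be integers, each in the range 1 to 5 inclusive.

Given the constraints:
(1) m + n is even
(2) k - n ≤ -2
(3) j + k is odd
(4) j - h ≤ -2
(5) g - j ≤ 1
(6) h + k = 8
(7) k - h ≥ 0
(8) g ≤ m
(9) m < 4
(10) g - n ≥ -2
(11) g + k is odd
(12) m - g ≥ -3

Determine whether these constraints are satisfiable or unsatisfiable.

Unsatisfiable

Constraints 2, 4, 5, 7, and 10 give k − h ≥ 0, h − j ≥ 2, j − g ≥ -1, g − n ≥ -2, n − k ≥ 2.
Adding all 5 inequalities: the left sides telescope to 0, and the right sides sum to 0 + 2 + (-1) + (-2) + 2 = 1. So 0 ≥ 1, which is false.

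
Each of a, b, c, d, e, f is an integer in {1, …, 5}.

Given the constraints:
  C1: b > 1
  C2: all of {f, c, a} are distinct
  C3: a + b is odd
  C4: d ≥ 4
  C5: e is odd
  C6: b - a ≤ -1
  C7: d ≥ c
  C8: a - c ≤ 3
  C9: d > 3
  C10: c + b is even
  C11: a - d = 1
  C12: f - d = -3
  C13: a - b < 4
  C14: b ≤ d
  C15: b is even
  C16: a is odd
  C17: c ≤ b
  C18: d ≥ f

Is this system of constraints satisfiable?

Satisfiable

Take a = 5, b = 4, c = 4, d = 4, e = 1, f = 1. Then constraint 6: b - a = -1; constraint 8: a - c = 1, and every other listed constraint is also met.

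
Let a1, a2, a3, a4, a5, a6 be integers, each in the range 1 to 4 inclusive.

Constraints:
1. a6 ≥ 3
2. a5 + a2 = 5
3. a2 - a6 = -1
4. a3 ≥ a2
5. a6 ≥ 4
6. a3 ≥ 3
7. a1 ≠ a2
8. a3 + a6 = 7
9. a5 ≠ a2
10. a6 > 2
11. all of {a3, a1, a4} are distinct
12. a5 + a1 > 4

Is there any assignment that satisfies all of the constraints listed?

Satisfiable

Setting (a1, a2, a3, a4, a5, a6) = (4, 3, 3, 2, 2, 4) satisfies everything: constraint 2: a5 + a2 = 5; constraint 3: a2 - a6 = -1, and the others follow.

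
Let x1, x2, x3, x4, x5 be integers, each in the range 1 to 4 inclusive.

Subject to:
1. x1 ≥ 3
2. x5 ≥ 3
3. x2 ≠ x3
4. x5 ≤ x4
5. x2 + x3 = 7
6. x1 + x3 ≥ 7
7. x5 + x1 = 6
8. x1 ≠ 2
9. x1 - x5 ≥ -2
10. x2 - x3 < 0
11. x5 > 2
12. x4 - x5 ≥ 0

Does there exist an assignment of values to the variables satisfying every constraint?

Satisfiable

Try x1 = 3, x2 = 3, x3 = 4, x4 = 3, x5 = 3.
Check constraint 5: x2 + x3 = 7; constraint 6: x1 + x3 = 7. The remaining constraints are straightforward to verify.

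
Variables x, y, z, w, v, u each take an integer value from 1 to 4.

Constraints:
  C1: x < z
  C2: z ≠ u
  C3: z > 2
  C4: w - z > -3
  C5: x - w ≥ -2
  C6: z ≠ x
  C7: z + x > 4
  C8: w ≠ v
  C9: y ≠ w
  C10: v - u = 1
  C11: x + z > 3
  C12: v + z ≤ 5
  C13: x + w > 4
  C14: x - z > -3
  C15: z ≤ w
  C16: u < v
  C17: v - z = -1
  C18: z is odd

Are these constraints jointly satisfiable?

Setting (x, y, z, w, v, u) = (2, 1, 3, 3, 2, 1) satisfies everything: constraint 4: w - z = 0; constraint 5: x - w = -1; constraint 7: z + x = 5, and the others follow.

Satisfiable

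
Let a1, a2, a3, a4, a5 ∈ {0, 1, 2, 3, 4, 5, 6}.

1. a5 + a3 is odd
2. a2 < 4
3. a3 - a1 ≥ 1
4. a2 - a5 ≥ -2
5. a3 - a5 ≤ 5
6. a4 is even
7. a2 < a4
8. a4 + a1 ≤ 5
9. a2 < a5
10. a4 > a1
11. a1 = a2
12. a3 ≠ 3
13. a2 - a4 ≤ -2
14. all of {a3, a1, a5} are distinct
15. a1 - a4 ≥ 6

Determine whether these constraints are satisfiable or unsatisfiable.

Constraints 3, 4, 5, 13, and 15 give a4 − a2 ≥ 2, a2 − a5 ≥ -2, a5 − a3 ≥ -5, a3 − a1 ≥ 1, a1 − a4 ≥ 6.
Adding all 5 inequalities: the left sides telescope to 0, and the right sides sum to 2 + (-2) + (-5) + 1 + 6 = 2. So 0 ≥ 2, which is false.

Unsatisfiable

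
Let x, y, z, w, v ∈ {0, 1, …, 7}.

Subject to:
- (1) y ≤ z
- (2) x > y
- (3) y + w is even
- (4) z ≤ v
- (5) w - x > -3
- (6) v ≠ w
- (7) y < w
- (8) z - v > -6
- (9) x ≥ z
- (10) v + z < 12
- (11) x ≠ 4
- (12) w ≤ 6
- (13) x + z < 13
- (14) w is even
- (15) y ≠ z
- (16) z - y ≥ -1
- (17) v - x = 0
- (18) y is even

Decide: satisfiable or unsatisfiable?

Satisfiable

Try x = 7, y = 2, z = 4, w = 6, v = 7.
Check constraint 5: w - x = -1; constraint 8: z - v = -3; constraint 10: v + z = 11. The remaining constraints are straightforward to verify.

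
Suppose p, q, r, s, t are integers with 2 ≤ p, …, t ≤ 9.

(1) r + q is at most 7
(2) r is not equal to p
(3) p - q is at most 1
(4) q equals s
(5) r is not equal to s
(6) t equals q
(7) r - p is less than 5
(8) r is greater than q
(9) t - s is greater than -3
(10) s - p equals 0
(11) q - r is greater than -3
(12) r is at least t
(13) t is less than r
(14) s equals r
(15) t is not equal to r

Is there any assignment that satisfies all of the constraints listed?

Unsatisfiable

From constraints 4, 6, and 14, t = q = s = r, so t = r. But constraint 15 says t ≠ r. Contradiction.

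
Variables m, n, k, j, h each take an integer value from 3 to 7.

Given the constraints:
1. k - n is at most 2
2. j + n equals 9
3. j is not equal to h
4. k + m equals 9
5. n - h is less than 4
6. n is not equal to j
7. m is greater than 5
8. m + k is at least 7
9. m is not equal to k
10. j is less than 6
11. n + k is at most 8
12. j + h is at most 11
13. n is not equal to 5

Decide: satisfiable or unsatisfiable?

Satisfiable

One satisfying assignment is m = 6, n = 4, k = 3, j = 5, h = 3.
For the less obvious constraints — constraint 1: k - n = -1; constraint 2: j + n = 9; constraint 4: k + m = 9 — and the others hold by inspection.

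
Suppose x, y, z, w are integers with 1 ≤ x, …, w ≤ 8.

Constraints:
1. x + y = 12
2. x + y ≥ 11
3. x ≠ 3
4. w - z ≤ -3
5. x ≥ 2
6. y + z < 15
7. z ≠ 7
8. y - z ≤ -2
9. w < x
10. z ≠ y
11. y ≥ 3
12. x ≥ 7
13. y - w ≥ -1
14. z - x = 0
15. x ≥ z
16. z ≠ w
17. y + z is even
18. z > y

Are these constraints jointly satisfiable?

Satisfiable

Try x = 8, y = 4, z = 8, w = 2.
Check constraint 1: x + y = 12; constraint 2: x + y = 12. The remaining constraints are straightforward to verify.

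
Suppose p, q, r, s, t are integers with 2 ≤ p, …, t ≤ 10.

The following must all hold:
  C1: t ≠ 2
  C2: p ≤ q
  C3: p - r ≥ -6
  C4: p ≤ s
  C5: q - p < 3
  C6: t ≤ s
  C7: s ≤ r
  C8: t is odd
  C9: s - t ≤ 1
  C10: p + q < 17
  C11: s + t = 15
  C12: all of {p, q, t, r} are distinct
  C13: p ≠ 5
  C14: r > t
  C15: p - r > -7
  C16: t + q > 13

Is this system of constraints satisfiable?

One satisfying assignment is p = 6, q = 8, r = 10, s = 8, t = 7.
For the less obvious constraints — constraint 3: p - r = -4; constraint 5: q - p = 2 — and the others hold by inspection.

Satisfiable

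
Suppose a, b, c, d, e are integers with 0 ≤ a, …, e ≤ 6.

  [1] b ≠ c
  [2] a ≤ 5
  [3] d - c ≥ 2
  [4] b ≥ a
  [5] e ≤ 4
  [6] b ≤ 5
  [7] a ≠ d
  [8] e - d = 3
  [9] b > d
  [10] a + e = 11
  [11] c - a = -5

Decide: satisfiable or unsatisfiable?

From constraints 4 and 6: a ≤ b ≤ 5. From constraint 5: e ≤ 4. Hence a + e ≤ 9. But constraint 10 requires a + e = 11, and 11 > 9. Contradiction.

Unsatisfiable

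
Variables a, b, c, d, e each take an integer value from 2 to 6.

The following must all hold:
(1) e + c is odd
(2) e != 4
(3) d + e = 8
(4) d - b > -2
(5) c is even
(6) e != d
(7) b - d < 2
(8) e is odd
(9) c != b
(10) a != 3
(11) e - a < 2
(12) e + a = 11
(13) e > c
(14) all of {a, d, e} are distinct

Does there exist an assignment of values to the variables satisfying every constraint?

Try a = 6, b = 4, c = 2, d = 3, e = 5.
Check constraint 3: d + e = 8; constraint 4: d - b = -1; constraint 7: b - d = 1. The remaining constraints are straightforward to verify.

Satisfiable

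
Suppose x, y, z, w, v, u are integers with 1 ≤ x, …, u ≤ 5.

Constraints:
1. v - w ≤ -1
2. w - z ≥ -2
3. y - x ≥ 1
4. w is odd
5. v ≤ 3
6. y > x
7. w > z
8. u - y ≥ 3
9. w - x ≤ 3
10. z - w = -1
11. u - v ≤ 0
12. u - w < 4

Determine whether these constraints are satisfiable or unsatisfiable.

Unsatisfiable

Constraints 1, 3, 8, 9, and 11 give u − y ≥ 3, y − x ≥ 1, x − w ≥ -3, w − v ≥ 1, v − u ≥ 0.
Adding all 5 inequalities: the left sides telescope to 0, and the right sides sum to 3 + 1 + (-3) + 1 + 0 = 2. So 0 ≥ 2, which is false.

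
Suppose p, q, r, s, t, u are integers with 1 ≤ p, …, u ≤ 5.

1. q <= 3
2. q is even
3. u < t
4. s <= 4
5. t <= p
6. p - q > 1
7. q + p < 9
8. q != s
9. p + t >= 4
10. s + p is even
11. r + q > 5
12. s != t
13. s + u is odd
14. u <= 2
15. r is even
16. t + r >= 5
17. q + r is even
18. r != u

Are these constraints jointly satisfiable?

Satisfiable

Take p = 4, q = 2, r = 4, s = 4, t = 2, u = 1. Then constraint 6: p - q = 2; constraint 7: q + p = 6, and every other listed constraint is also met.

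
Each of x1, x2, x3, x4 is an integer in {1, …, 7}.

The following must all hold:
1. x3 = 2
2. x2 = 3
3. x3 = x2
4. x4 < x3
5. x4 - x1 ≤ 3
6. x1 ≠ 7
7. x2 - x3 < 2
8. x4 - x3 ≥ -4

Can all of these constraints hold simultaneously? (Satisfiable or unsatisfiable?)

Constraint 1 fixes x3 = 2 and constraint 2 fixes x2 = 3, but constraint 3 requires x3 = x2. Since 2 ≠ 3, contradiction.

Unsatisfiable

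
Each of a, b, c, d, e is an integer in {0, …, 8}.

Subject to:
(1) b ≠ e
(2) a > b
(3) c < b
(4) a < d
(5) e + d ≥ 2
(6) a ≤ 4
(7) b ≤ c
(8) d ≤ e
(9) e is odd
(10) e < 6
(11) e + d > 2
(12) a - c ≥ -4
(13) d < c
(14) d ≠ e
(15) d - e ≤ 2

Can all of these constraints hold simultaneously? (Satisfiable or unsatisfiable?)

Constraints 2, 3, 4, and 13 give a < d, d < c, c < b, b < a. Chaining: a < d < c < b < a, which forces a < a — impossible.

Unsatisfiable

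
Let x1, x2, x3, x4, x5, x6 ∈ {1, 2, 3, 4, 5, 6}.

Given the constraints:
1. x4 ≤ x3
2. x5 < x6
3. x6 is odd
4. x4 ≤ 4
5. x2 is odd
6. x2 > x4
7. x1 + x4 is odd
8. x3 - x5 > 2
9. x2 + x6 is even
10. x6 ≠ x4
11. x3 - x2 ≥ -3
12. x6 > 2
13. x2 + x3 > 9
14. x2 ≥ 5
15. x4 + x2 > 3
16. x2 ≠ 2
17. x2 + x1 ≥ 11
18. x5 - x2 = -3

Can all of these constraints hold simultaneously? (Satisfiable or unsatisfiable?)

Satisfiable

One satisfying assignment is x1 = 6, x2 = 5, x3 = 5, x4 = 1, x5 = 2, x6 = 3.
For the less obvious constraints — constraint 8: x3 - x5 = 3; constraint 11: x3 - x2 = 0 — and the others hold by inspection.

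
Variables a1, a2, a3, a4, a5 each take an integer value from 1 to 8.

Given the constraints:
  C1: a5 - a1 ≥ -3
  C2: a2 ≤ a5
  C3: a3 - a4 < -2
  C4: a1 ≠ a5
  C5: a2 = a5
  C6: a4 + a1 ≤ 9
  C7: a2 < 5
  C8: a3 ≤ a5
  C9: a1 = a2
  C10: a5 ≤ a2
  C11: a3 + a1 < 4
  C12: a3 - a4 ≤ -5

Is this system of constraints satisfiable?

Unsatisfiable

From constraints 5 and 9, a1 = a2 = a5, so a1 = a5. But constraint 4 says a1 ≠ a5. Contradiction.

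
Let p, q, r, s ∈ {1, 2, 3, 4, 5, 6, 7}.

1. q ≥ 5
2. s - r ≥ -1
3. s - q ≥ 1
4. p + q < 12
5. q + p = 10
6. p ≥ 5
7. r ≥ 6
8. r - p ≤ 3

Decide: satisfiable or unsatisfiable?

Satisfiable

Take p = 5, q = 5, r = 7, s = 6. Then constraint 2: s - r = -1; constraint 3: s - q = 1; constraint 4: p + q = 10, and every other listed constraint is also met.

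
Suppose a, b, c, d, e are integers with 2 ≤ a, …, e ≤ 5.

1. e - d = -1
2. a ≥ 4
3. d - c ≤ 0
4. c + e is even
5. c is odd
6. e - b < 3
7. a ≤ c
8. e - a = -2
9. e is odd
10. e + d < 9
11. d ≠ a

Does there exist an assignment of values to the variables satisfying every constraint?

Satisfiable

One satisfying assignment is a = 5, b = 3, c = 5, d = 4, e = 3.
For the less obvious constraints — constraint 1: e - d = -1; constraint 3: d - c = -1 — and the others hold by inspection.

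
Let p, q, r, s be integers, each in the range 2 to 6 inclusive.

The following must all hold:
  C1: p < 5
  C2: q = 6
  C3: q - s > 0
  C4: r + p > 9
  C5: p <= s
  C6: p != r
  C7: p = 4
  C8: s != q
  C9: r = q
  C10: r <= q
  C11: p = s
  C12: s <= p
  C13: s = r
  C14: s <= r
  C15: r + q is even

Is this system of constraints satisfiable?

Unsatisfiable

Constraint 7 fixes p = 4 and constraint 2 fixes q = 6. Constraints 9, 11, and 13 give p = s = r = q, so p = q. But 4 ≠ 6 — contradiction.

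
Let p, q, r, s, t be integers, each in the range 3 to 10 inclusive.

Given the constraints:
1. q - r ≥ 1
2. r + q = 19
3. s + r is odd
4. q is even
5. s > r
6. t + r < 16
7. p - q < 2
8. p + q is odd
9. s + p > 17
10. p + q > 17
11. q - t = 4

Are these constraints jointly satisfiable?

Try p = 9, q = 10, r = 9, s = 10, t = 6.
Check constraint 1: q - r = 1; constraint 2: r + q = 19. The remaining constraints are straightforward to verify.

Satisfiable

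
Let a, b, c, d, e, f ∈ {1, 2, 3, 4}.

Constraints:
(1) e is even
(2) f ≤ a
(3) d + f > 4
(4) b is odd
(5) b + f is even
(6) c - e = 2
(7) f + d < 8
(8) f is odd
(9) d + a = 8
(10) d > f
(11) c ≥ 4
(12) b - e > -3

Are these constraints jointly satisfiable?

One satisfying assignment is a = 4, b = 1, c = 4, d = 4, e = 2, f = 1.
For the less obvious constraints — constraint 3: d + f = 5; constraint 6: c - e = 2 — and the others hold by inspection.

Satisfiable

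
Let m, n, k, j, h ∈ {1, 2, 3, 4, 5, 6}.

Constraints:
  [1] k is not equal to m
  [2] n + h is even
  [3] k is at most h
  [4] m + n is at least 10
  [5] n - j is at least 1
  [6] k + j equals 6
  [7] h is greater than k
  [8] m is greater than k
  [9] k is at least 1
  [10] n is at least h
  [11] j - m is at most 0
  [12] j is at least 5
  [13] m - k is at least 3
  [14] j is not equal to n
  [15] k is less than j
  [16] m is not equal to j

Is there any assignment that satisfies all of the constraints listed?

Take m = 6, n = 6, k = 1, j = 5, h = 6. Then constraint 4: m + n = 12; constraint 5: n - j = 1; constraint 6: k + j = 6, and every other listed constraint is also met.

Satisfiable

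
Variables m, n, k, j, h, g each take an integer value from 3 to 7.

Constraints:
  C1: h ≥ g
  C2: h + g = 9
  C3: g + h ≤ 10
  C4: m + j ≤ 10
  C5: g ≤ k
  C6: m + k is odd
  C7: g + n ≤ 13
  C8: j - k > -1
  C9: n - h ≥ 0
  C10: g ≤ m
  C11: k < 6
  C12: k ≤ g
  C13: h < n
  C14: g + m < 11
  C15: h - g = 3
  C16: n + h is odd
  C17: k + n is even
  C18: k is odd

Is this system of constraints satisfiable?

Satisfiable

The assignment m = 6, n = 7, k = 3, j = 3, h = 6, g = 3 works:
  constraint 2 holds since h + g = 9.
  constraint 3 holds since g + h = 9.
  constraint 4 holds since m + j = 9.
The rest check out directly.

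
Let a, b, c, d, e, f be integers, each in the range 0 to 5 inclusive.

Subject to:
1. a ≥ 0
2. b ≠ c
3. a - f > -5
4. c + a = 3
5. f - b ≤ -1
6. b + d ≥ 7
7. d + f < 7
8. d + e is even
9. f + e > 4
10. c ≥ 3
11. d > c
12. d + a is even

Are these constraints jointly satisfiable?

Take a = 0, b = 5, c = 3, d = 4, e = 4, f = 2. Then constraint 3: a - f = -2; constraint 4: c + a = 3, and every other listed constraint is also met.

Satisfiable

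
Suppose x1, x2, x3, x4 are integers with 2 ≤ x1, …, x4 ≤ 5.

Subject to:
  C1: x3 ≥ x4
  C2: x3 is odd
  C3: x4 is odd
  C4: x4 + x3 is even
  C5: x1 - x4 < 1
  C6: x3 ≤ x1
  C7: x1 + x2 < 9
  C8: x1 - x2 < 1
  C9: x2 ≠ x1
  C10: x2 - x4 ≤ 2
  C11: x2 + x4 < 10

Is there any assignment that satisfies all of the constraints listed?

Try x1 = 3, x2 = 5, x3 = 3, x4 = 3.
Check constraint 5: x1 - x4 = 0; constraint 7: x1 + x2 = 8; constraint 8: x1 - x2 = -2. The remaining constraints are straightforward to verify.

Satisfiable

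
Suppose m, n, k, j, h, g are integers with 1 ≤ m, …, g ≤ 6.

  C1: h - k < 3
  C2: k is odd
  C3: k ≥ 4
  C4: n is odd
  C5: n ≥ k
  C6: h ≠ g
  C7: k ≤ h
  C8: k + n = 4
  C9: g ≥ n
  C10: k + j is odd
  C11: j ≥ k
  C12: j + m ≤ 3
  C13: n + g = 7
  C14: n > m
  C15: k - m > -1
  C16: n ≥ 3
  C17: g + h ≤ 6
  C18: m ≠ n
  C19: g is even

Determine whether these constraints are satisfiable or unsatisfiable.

From constraints 9 and 16: g ≥ n ≥ 3. From constraints 3 and 7: h ≥ k ≥ 4. Hence g + h ≥ 7. But constraint 17 requires g + h ≤ 6, and 6 < 7. Contradiction.

Unsatisfiable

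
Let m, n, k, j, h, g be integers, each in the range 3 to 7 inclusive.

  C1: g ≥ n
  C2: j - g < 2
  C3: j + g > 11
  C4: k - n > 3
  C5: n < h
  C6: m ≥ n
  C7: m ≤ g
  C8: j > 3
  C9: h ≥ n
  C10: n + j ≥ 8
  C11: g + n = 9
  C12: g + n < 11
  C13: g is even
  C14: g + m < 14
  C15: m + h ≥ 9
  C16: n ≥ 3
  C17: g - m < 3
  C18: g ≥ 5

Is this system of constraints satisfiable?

Satisfiable

Take m = 5, n = 3, k = 7, j = 6, h = 6, g = 6. Then constraint 2: j - g = 0; constraint 3: j + g = 12; constraint 4: k - n = 4, and every other listed constraint is also met.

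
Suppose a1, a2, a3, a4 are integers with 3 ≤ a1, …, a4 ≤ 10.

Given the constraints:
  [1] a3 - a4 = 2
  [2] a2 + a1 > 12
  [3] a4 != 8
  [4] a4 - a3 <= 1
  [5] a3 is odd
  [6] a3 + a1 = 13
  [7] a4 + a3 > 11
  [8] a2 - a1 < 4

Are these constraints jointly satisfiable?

Satisfiable

Setting (a1, a2, a3, a4) = (6, 9, 7, 5) satisfies everything: constraint 1: a3 - a4 = 2; constraint 2: a2 + a1 = 15, and the others follow.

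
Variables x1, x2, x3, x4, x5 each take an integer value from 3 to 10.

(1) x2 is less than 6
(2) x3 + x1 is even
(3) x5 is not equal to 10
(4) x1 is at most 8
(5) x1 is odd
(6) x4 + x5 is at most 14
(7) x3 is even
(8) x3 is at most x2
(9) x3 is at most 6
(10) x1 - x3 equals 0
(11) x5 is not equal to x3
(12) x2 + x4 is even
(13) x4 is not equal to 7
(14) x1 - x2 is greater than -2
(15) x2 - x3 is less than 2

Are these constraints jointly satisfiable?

Unsatisfiable

Constraint 7 makes x3 even and constraint 5 makes x1 odd, so x3 + x1 must be odd. Constraint 2 says x3 + x1 is even — contradiction.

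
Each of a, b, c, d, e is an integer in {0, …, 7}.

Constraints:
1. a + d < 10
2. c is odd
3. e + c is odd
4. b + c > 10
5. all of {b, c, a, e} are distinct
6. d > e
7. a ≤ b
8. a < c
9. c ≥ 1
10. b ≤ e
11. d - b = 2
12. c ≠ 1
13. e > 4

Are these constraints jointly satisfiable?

Setting (a, b, c, d, e) = (0, 5, 7, 7, 6) satisfies everything: constraint 1: a + d = 7; constraint 4: b + c = 12; constraint 11: d - b = 2, and the others follow.

Satisfiable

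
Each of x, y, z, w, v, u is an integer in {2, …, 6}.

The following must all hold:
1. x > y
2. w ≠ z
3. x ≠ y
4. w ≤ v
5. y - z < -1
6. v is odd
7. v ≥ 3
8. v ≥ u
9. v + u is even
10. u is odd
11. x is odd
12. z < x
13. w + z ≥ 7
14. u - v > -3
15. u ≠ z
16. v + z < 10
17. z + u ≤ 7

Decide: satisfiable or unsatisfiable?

Satisfiable

The assignment x = 5, y = 2, z = 4, w = 3, v = 5, u = 3 works:
  constraint 5 holds since y - z = -2.
  constraint 13 holds since w + z = 7.
The rest check out directly.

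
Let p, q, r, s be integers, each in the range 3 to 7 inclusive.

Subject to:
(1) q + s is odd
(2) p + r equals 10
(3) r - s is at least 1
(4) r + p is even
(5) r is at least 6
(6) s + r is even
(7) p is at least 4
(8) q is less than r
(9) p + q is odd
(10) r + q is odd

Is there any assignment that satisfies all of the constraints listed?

Satisfiable

Take p = 4, q = 5, r = 6, s = 4. Then constraint 1: q + s = 9 is odd; constraint 2: p + r = 10; constraint 3: r - s = 2, and every other listed constraint is also met.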